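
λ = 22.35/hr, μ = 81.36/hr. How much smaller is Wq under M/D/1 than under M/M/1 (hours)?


ρ = 22.35/81.36 = 0.2747
Wq(M/M/1) = ρ/(μ−λ) = 0.2747/59.01 = 0.004655 hr
Wq(M/D/1) = ρ/(2(μ−λ)) = 0.002328 hr
Savings = 0.004655 − 0.002328 = 0.002328 hr

Final: 0.002328 hr


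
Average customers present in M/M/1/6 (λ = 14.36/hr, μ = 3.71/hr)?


ρ = 14.36/3.71 = 3.8706
L = ρ[1 − (K+1)ρ^K + Kρ^(K+1)] / [(1−ρ)(1−ρ^(K+1))]
Numerator: 3.8706·(1 − 7·3362.661734 + 6·13015.585579) = 211165.082472
Denominator: (-2.8706)·(-13014.585579) = 37359.928952
L = 211165.082472/37359.928952 = 5.6522

Final: 5.6522


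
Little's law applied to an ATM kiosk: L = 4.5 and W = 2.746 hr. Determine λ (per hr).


λ = L/W = 4.5/2.746 = 1.6387 /hr

Final: 1.6387 /hr


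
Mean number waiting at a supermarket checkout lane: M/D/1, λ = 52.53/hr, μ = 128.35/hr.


ρ = 52.53/128.35 = 0.4093
M/D/1: Lq = ρ²/(2(1−ρ)) = 0.1675/(2·0.5907) = 0.14178

Final: 0.14178


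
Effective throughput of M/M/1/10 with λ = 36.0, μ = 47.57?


ρ = 0.7568; P_K = (1−ρ)ρ^10/(1−ρ^11) = 0.015719
λ_eff = λ(1 − P_K) = 36.0·(1 − 0.015719) = 36.0·0.984281 = 35.4341 /hr

Final: 35.4341 /hr


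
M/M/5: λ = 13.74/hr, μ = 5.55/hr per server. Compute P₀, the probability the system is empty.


a = λ/μ = 13.74/5.55 = 2.4757; ρ = a/c = 0.4951
Σ_{k=0}^{4} a^k/k! (terms k=0..4) = 1.00000 + 2.47568 + 3.06449 + 2.52889 + 1.56518 = 10.63423
Tail: a^5/(5!(1−ρ)) = 92.99696/(120·0.5049) = 1.53501
P₀ = 1/(10.63423 + 1.53501) = 1/12.16924 = 0.082174

Final: 0.082174


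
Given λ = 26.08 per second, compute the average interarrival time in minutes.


Mean interarrival time = 1/λ = 1/26.08 second = 0.03834 second
In minutes: 0.03834 × 0.0166667 = 0.0006391 min

Final: 0.0006391 min


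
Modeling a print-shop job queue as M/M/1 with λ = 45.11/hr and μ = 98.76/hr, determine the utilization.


ρ = λ/μ = 45.11/98.76 = 0.4568

Final: 0.4568


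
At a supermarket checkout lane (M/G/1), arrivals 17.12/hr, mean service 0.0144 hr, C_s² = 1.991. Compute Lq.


ρ = λ·E[S] = 17.12·0.0144 = 0.2465
Lq = ρ²(1+C_s²)/(2(1−ρ)) = 0.06078·(1+1.991)/(2·0.7535)
= 0.06078·2.9910/1.5069 = 0.12063

Final: 0.12063


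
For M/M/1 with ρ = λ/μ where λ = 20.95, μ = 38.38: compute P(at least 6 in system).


ρ = 20.95/38.38 = 0.5459
P(N ≥ n) = ρ^n = 0.5459^6 = 0.026453

Final: 0.026453


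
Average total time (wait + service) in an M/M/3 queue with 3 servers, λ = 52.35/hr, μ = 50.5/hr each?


a = 1.0366; ρ = 0.3455; P₀ = 0.349940
Lq = P₀·a^c·ρ/(c!(1−ρ)²) = 0.05242
Wq = Lq/λ = 0.05242/52.35 = 0.001001 hr
W = Wq + 1/μ = 0.001001 + 0.01980 = 0.02080 hr

Final: 0.02080 hr


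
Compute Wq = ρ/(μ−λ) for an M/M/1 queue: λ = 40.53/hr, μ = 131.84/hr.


ρ = 40.53/131.84 = 0.3074
Wq = ρ/(μ−λ) = 0.3074/(131.84 − 40.53) = 0.3074/91.31 = 0.003367 hr

Final: 0.003367 hr


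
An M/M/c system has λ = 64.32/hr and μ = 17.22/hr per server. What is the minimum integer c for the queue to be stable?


Stability requires cμ > λ ⇔ c > λ/μ.
λ/μ = 64.32/17.22 = 3.7352
Minimum integer c = ⌊3.7352⌋ + 1 = 4
Check: 4·17.22 = 68.88 > 64.32, while 3·17.22 = 51.66 ≤ 64.32

Final: 4 servers


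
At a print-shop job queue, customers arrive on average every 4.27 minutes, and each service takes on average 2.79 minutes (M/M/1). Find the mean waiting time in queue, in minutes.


λ = 60/4.27 = 14.0515 /hr
μ = 60/2.79 = 21.5054 /hr
ρ = λ/μ = 14.0515/21.5054 = 0.6534
Wq = ρ/(μ−λ) = 0.6534/(21.5054−14.0515) = 0.08766 hr
In minutes: 0.08766·60 = 5.260 min

Final: 5.260 min


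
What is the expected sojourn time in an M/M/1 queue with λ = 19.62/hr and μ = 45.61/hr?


W = 1/(μ−λ) = 1/(45.61 − 19.62) = 1/25.99 = 0.03848 hr

Final: 0.03848 hr


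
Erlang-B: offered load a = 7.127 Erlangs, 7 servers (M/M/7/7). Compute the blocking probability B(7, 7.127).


B(c,a) = (a^c/c!) / Σ_{k=0}^{c} a^k/k!
a^7/7! = 185.317646
Σ terms (k=0..7): 1.00000 + 7.12700 + 25.39706 + 60.33496 + 107.50181 + 153.23309 + 182.01537 + 185.31765 = 721.926938
B = 185.317646/721.926938 = 0.256699

Final: 0.256699


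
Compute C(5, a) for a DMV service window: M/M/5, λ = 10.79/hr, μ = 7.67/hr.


a = λ/μ = 1.4068; ρ = a/5 = 0.2814
P₀ = 0.244655 (from M/M/c formula)
C(c,a) = [a^c/(c!(1−ρ))]·P₀ = [5.50973/(120·0.7186)]·0.244655
= 0.06389·0.244655 = 0.015631

Final: 0.015631


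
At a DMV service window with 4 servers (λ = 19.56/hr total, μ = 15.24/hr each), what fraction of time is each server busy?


ρ = λ/(cμ) = 19.56/(4·15.24) = 19.56/60.96 = 0.3209

Final: 0.3209


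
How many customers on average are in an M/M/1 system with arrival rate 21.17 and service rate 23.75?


ρ = λ/μ = 21.17/23.75 = 0.8914
L = ρ/(1−ρ) = 0.8914/(1 − 0.8914) = 0.8914/0.1086 = 8.2054

Final: 8.2054


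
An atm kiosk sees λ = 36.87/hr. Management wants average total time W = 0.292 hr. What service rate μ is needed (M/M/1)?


W = 1/(μ−λ) ⇒ μ − λ = 1/W = 1/0.292 = 3.4247
μ = λ + 1/W = 36.87 + 3.4247 = 40.2947 per hr

Final: 40.2947 /hr


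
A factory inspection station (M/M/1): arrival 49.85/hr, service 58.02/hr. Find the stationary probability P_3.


ρ = 49.85/58.02 = 0.8592
P_n = (1−ρ)·ρ^n = (1 − 0.8592)·0.8592^3 = 0.1408·0.634253 = 0.089311

Final: 0.089311


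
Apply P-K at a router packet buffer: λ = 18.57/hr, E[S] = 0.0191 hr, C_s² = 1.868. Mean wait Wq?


ρ = λ·E[S] = 18.57·0.0191 = 0.3547
E[S²] = E[S]²(1+C_s²) = 0.0191²·(1+1.868) = 0.001046
Wq = λ·E[S²]/(2(1−ρ)) = 18.57·0.001046/(2·0.6453) = 0.01505 hr

Final: 0.01505 hr


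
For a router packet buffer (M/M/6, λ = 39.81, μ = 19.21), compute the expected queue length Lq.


a = λ/μ = 2.0724; ρ = a/6 = 0.3454
P₀ = 0.125658
Lq = P₀·a^c·ρ / (c!·(1−ρ)²) = 0.125658·79.21162·0.3454/(720·0.42851)
= 0.01114

Final: 0.01114


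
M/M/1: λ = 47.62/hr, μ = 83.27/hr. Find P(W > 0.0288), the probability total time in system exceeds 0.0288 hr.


W ~ Exponential(μ−λ) for M/M/1.
μ − λ = 83.27 − 47.62 = 35.6500
P(W > t) = e^{−(μ−λ)t} = e^{−1.0267} = 0.358180

Final: 0.358180


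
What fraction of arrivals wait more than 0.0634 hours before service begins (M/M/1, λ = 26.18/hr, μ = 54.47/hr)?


ρ = 26.18/54.47 = 0.4806
P(Wq > t) = ρ·e^{−(μ−λ)t} = 0.4806·e^{−1.7936}
= 0.4806·0.166363 = 0.079959

Final: 0.079959


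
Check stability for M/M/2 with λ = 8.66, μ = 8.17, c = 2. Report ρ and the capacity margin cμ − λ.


Total capacity cμ = 2·8.17 = 16.34/hr
ρ = λ/(cμ) = 8.66/16.34 = 0.5300
Stable ⇔ ρ < 1: YES
Spare capacity = cμ − λ = 16.34 − 8.66 = 7.68/hr

Final: ρ = 0.5300; stable; margin = 7.68/hr


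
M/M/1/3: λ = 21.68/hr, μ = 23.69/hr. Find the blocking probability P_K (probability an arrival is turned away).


ρ = λ/μ = 21.68/23.69 = 0.9152
P_K = (1−ρ)ρ^K/(1−ρ^(K+1)) = (0.08485·0.766448)/(1 − 0.701418)
= 0.065030/0.298582 = 0.217796

Final: 0.217796


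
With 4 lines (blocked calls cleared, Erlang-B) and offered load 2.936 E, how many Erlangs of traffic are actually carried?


B(4,2.936) = 0.198974 (Erlang-B)
Carried load = a(1 − B) = 2.936·(1 − 0.198974) = 2.936·0.801026 = 2.3518 E

Final: 2.3518 Erlangs


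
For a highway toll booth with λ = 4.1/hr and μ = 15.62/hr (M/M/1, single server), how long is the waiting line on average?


ρ = 4.1/15.62 = 0.2625
Lq = ρ²/(1−ρ) = 0.06890/0.7375 = 0.09342

Final: 0.09342


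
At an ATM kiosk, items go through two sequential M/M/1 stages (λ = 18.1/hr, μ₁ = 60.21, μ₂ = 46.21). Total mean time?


Each node sees arrival rate λ = 18.1/hr (tandem ⇒ throughput preserved).
W₁ = 1/(μ₁−λ) = 1/(60.21−18.1) = 0.02375 hr
W₂ = 1/(μ₂−λ) = 1/(46.21−18.1) = 0.03557 hr
W_total = W₁ + W₂ = 0.02375 + 0.03557 = 0.05932 hr

Final: 0.05932 hr


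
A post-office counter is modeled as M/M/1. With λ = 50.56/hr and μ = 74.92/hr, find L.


ρ = λ/μ = 50.56/74.92 = 0.6749
L = ρ/(1−ρ) = 0.6749/(1 − 0.6749) = 0.6749/0.3251 = 2.0755

Final: 2.0755


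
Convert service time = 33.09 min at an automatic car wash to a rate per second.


μ = 1/(service time) in consistent units.
1 second = 0.0166667 min, so μ = 0.0166667/33.09 = 0.0005037 per second

Final: 0.0005037 /sec


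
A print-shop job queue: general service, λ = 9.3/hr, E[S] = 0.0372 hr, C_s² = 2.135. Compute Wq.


ρ = λ·E[S] = 9.3·0.0372 = 0.3460
E[S²] = E[S]²(1+C_s²) = 0.0372²·(1+2.135) = 0.004338
Wq = λ·E[S²]/(2(1−ρ)) = 9.3·0.004338/(2·0.6540) = 0.03084 hr

Final: 0.03084 hr


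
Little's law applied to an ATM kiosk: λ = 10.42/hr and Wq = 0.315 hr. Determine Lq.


Lq = λWq = 10.42·0.315 = 3.2823

Final: 3.2823


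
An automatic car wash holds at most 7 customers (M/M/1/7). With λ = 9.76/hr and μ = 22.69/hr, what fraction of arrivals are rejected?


ρ = λ/μ = 9.76/22.69 = 0.4301
P_K = (1−ρ)ρ^K/(1−ρ^(K+1)) = (0.5699·0.002725)/(1 − 0.001172)
= 0.001553/0.998828 = 0.001554

Final: 0.001554


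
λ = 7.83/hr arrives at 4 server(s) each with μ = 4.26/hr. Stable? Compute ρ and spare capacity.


Total capacity cμ = 4·4.26 = 17.04/hr
ρ = λ/(cμ) = 7.83/17.04 = 0.4595
Stable ⇔ ρ < 1: YES
Spare capacity = cμ − λ = 17.04 − 7.83 = 9.21/hr

Final: ρ = 0.4595; stable; margin = 9.21/hr


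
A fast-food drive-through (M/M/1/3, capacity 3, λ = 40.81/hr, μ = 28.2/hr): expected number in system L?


ρ = 40.81/28.2 = 1.4472
L = ρ[1 − (K+1)ρ^K + Kρ^(K+1)] / [(1−ρ)(1−ρ^(K+1))]
Numerator: 1.4472·(1 − 4·3.030766 + 3·4.386013) = 2.944940
Denominator: (-0.4472)·(-3.386013) = 1.514100
L = 2.944940/1.514100 = 1.9450

Final: 1.9450


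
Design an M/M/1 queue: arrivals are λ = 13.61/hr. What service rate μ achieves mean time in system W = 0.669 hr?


W = 1/(μ−λ) ⇒ μ − λ = 1/W = 1/0.669 = 1.4948
μ = λ + 1/W = 13.61 + 1.4948 = 15.1048 per hr

Final: 15.1048 /hr


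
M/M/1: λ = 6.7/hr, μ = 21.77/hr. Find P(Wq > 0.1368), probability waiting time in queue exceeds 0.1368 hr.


ρ = 6.7/21.77 = 0.3078
P(Wq > t) = ρ·e^{−(μ−λ)t} = 0.3078·e^{−2.0616}
= 0.3078·0.127253 = 0.039164

Final: 0.039164


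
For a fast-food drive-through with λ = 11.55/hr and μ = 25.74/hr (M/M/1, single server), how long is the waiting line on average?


ρ = 11.55/25.74 = 0.4487
Lq = ρ²/(1−ρ) = 0.2013/0.5513 = 0.3652

Final: 0.3652


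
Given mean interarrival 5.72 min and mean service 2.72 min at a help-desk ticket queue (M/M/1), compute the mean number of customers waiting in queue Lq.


λ = 60/5.72 = 10.4895 /hr
μ = 60/2.72 = 22.0588 /hr
ρ = λ/μ = 10.4895/22.0588 = 0.4755
Lq = ρ²/(1−ρ) = 0.2261/0.5245 = 0.4311

Final: 0.4311


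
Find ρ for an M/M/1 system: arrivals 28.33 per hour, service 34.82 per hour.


ρ = λ/μ = 28.33/34.82 = 0.8136

Final: 0.8136


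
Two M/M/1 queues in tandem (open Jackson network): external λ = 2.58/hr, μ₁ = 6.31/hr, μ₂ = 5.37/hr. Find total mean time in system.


Each node sees arrival rate λ = 2.58/hr (tandem ⇒ throughput preserved).
W₁ = 1/(μ₁−λ) = 1/(6.31−2.58) = 0.26810 hr
W₂ = 1/(μ₂−λ) = 1/(5.37−2.58) = 0.35842 hr
W_total = W₁ + W₂ = 0.26810 + 0.35842 = 0.62652 hr

Final: 0.62652 hr


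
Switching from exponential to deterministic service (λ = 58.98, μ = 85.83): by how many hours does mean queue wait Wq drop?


ρ = 58.98/85.83 = 0.6872
Wq(M/M/1) = ρ/(μ−λ) = 0.6872/26.85 = 0.02559 hr
Wq(M/D/1) = ρ/(2(μ−λ)) = 0.01280 hr
Savings = 0.02559 − 0.01280 = 0.01280 hr

Final: 0.01280 hr


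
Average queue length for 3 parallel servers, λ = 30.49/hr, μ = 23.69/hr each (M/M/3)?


a = λ/μ = 1.2870; ρ = a/3 = 0.4290
P₀ = 0.267553
Lq = P₀·a^c·ρ / (c!·(1−ρ)²) = 0.267553·2.13195·0.4290/(6·0.32603)
= 0.12510

Final: 0.12510


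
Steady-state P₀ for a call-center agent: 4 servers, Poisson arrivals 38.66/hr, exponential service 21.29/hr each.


a = λ/μ = 38.66/21.29 = 1.8159; ρ = a/c = 0.4540
Σ_{k=0}^{3} a^k/k! (terms k=0..3) = 1.00000 + 1.81588 + 1.64870 + 0.99795 = 5.46253
Tail: a^4/(4!(1−ρ)) = 10.87288/(24·0.5460) = 0.82969
P₀ = 1/(5.46253 + 0.82969) = 1/6.29222 = 0.158927

Final: 0.158927


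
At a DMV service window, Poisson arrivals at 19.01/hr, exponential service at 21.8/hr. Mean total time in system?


W = 1/(μ−λ) = 1/(21.8 − 19.01) = 1/2.79 = 0.3584 hr

Final: 0.3584 hr


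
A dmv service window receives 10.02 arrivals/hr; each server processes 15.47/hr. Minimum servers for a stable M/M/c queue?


Stability requires cμ > λ ⇔ c > λ/μ.
λ/μ = 10.02/15.47 = 0.6477
Minimum integer c = ⌊0.6477⌋ + 1 = 1
Check: 1·15.47 = 15.47 > 10.02, while 0·15.47 = 0.00 ≤ 10.02

Final: 1 servers


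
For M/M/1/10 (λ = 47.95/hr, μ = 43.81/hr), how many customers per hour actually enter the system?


ρ = 1.0945; P_K = (1−ρ)ρ^10/(1−ρ^11) = 0.137127
λ_eff = λ(1 − P_K) = 47.95·(1 − 0.137127) = 47.95·0.862873 = 41.3748 /hr

Final: 41.3748 /hr


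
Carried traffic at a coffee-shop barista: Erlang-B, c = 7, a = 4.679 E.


B(7,4.679) = 0.100769 (Erlang-B)
Carried load = a(1 − B) = 4.679·(1 − 0.100769) = 4.679·0.899231 = 4.2075 E

Final: 4.2075 Erlangs


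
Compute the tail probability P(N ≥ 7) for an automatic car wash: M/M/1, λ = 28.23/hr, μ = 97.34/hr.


ρ = 28.23/97.34 = 0.2900
P(N ≥ n) = ρ^n = 0.2900^7 = 0.0001726

Final: 0.0001726


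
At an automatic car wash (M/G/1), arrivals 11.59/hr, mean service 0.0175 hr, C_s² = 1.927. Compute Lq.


ρ = λ·E[S] = 11.59·0.0175 = 0.2028
Lq = ρ²(1+C_s²)/(2(1−ρ)) = 0.04114·(1+1.927)/(2·0.7972)
= 0.04114·2.9270/1.5943 = 0.07552

Final: 0.07552


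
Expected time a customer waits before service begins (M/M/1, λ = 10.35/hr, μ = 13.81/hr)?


ρ = 10.35/13.81 = 0.7495
Wq = ρ/(μ−λ) = 0.7495/(13.81 − 10.35) = 0.7495/3.46 = 0.2166 hr

Final: 0.2166 hr


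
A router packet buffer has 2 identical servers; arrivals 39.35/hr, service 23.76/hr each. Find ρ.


ρ = λ/(cμ) = 39.35/(2·23.76) = 39.35/47.52 = 0.8281

Final: 0.8281


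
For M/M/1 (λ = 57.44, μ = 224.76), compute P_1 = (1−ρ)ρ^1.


ρ = 57.44/224.76 = 0.2556
P_n = (1−ρ)·ρ^n = (1 − 0.2556)·0.2556^1 = 0.7444·0.255561 = 0.190250

Final: 0.190250


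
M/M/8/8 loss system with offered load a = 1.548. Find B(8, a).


B(c,a) = (a^c/c!) / Σ_{k=0}^{c} a^k/k!
a^8/8! = 0.0008178
Σ terms (k=0..8): 1.00000 + 1.54800 + 1.19815 + 0.61825 + 0.23926 + 0.07408 + 0.01911 + 0.004226 + 0.0008178 = 4.701891
B = 0.0008178/4.701891 = 0.0001739

Final: 0.0001739


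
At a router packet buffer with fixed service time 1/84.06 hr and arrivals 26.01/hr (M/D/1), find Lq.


ρ = 26.01/84.06 = 0.3094
M/D/1: Lq = ρ²/(2(1−ρ)) = 0.09574/(2·0.6906) = 0.06932

Final: 0.06932


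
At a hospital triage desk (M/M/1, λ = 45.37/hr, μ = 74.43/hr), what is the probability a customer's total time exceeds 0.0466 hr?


W ~ Exponential(μ−λ) for M/M/1.
μ − λ = 74.43 − 45.37 = 29.0600
P(W > t) = e^{−(μ−λ)t} = e^{−1.3542} = 0.258155

Final: 0.258155


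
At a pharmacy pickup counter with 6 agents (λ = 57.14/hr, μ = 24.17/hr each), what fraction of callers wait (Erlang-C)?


a = λ/μ = 2.3641; ρ = a/6 = 0.3940
P₀ = 0.093654 (from M/M/c formula)
C(c,a) = [a^c/(c!(1−ρ))]·P₀ = [174.57478/(720·0.6060)]·0.093654
= 0.40012·0.093654 = 0.037472

Final: 0.037472


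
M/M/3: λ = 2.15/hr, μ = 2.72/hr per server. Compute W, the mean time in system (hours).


a = 0.7904; ρ = 0.2635; P₀ = 0.451550
Lq = P₀·a^c·ρ/(c!(1−ρ)²) = 0.01805
Wq = Lq/λ = 0.01805/2.15 = 0.008397 hr
W = Wq + 1/μ = 0.008397 + 0.36765 = 0.37604 hr

Final: 0.37604 hr


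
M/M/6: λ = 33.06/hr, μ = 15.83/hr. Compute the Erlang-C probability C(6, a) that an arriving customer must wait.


a = λ/μ = 2.0884; ρ = a/6 = 0.3481
P₀ = 0.123642 (from M/M/c formula)
C(c,a) = [a^c/(c!(1−ρ))]·P₀ = [82.97201/(720·0.6519)]·0.123642
= 0.17677·0.123642 = 0.021856

Final: 0.021856


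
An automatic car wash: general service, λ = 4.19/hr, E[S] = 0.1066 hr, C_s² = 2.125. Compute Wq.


ρ = λ·E[S] = 4.19·0.1066 = 0.4467
E[S²] = E[S]²(1+C_s²) = 0.1066²·(1+2.125) = 0.035511
Wq = λ·E[S²]/(2(1−ρ)) = 4.19·0.035511/(2·0.5533) = 0.13445 hr

Final: 0.13445 hr


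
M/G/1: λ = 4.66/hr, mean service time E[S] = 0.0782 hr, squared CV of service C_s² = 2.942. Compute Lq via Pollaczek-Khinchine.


ρ = λ·E[S] = 4.66·0.0782 = 0.3644
Lq = ρ²(1+C_s²)/(2(1−ρ)) = 0.1328·(1+2.942)/(2·0.6356)
= 0.1328·3.9420/1.2712 = 0.41181

Final: 0.41181


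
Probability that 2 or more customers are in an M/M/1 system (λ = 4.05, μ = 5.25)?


ρ = 4.05/5.25 = 0.7714
P(N ≥ n) = ρ^n = 0.7714^2 = 0.595102

Final: 0.595102


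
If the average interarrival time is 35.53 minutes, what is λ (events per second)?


λ = 1/(interarrival time) in consistent units.
1 second = 0.0166667 min, so λ = 0.0166667/35.53 = 0.0004691 per second

Final: 0.0004691 /sec


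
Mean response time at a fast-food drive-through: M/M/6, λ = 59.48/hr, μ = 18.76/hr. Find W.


a = 3.1706; ρ = 0.5284; P₀ = 0.041015
Lq = P₀·a^c·ρ/(c!(1−ρ)²) = 0.13751
Wq = Lq/λ = 0.13751/59.48 = 0.002312 hr
W = Wq + 1/μ = 0.002312 + 0.05330 = 0.05562 hr

Final: 0.05562 hr


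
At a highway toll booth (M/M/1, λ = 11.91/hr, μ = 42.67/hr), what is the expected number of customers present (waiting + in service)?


ρ = λ/μ = 11.91/42.67 = 0.2791
L = ρ/(1−ρ) = 0.2791/(1 − 0.2791) = 0.2791/0.7209 = 0.3872

Final: 0.3872


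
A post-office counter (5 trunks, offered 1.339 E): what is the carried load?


B(5,1.339) = 0.009426 (Erlang-B)
Carried load = a(1 − B) = 1.339·(1 − 0.009426) = 1.339·0.990574 = 1.3264 E

Final: 1.3264 Erlangs


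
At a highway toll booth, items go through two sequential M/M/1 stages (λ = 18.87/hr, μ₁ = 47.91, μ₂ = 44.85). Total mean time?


Each node sees arrival rate λ = 18.87/hr (tandem ⇒ throughput preserved).
W₁ = 1/(μ₁−λ) = 1/(47.91−18.87) = 0.03444 hr
W₂ = 1/(μ₂−λ) = 1/(44.85−18.87) = 0.03849 hr
W_total = W₁ + W₂ = 0.03444 + 0.03849 = 0.07293 hr

Final: 0.07293 hr


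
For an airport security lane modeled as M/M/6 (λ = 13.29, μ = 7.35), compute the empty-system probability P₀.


a = λ/μ = 13.29/7.35 = 1.8082; ρ = a/c = 0.3014
Σ_{k=0}^{5} a^k/k! (terms k=0..5) = 1.00000 + 1.80816 + 1.63473 + 0.98528 + 0.44539 + 0.16107 = 6.03463
Tail: a^6/(6!(1−ρ)) = 34.94828/(720·0.6986) = 0.06948
P₀ = 1/(6.03463 + 0.06948) = 1/6.10411 = 0.163824

Final: 0.163824


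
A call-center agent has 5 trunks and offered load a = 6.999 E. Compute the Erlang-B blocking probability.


B(c,a) = (a^c/c!) / Σ_{k=0}^{c} a^k/k!
a^5/5! = 139.958320
Σ terms (k=0..5): 1.00000 + 6.99900 + 24.49300 + 57.14217 + 99.98451 + 139.95832 = 329.577003
B = 139.958320/329.577003 = 0.424660

Final: 0.424660


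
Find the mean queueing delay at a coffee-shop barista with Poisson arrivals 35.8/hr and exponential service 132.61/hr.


ρ = 35.8/132.61 = 0.2700
Wq = ρ/(μ−λ) = 0.2700/(132.61 − 35.8) = 0.2700/96.81 = 0.002789 hr

Final: 0.002789 hr


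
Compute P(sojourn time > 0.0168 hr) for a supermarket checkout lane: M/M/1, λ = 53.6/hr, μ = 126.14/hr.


W ~ Exponential(μ−λ) for M/M/1.
μ − λ = 126.14 − 53.6 = 72.5400
P(W > t) = e^{−(μ−λ)t} = e^{−1.2187} = 0.295622

Final: 0.295622


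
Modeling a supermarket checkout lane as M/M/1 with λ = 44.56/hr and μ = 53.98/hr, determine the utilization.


ρ = λ/μ = 44.56/53.98 = 0.8255

Final: 0.8255


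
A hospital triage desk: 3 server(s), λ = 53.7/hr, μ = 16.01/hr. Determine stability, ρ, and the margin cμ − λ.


Total capacity cμ = 3·16.01 = 48.03/hr
ρ = λ/(cμ) = 53.7/48.03 = 1.1181
Stable ⇔ ρ < 1: NO
Spare capacity = cμ − λ = 48.03 − 53.7 = -5.67/hr

Final: ρ = 1.1181; unstable; margin = -5.67/hr


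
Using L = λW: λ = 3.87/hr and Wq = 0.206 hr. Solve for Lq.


Lq = λWq = 3.87·0.206 = 0.7972

Final: 0.7972


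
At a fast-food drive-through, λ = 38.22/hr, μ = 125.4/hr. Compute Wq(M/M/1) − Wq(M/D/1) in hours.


ρ = 38.22/125.4 = 0.3048
Wq(M/M/1) = ρ/(μ−λ) = 0.3048/87.18 = 0.003496 hr
Wq(M/D/1) = ρ/(2(μ−λ)) = 0.001748 hr
Savings = 0.003496 − 0.001748 = 0.001748 hr

Final: 0.001748 hr


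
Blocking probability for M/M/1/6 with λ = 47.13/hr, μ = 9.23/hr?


ρ = λ/μ = 47.13/9.23 = 5.1062
P_K = (1−ρ)ρ^K/(1−ρ^(K+1)) = (-4.1062·17724.517942)/(1 − 90504.499524)
= -72779.981582/-90503.499524 = 0.804168

Final: 0.804168


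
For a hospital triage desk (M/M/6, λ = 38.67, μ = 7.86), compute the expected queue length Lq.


a = λ/μ = 4.9198; ρ = a/6 = 0.8200
P₀ = 0.005110
Lq = P₀·a^c·ρ / (c!·(1−ρ)²) = 0.005110·14181.09467·0.8200/(720·0.03241)
= 2.54625

Final: 2.54625


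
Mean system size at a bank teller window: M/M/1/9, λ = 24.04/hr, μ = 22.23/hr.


ρ = 24.04/22.23 = 1.0814
L = ρ[1 − (K+1)ρ^K + Kρ^(K+1)] / [(1−ρ)(1−ρ^(K+1))]
Numerator: 1.0814·(1 − 10·2.022810 + 9·2.187510) = 0.496905
Denominator: (-0.08142)·(-1.187510) = 0.096689
L = 0.496905/0.096689 = 5.1392

Final: 5.1392


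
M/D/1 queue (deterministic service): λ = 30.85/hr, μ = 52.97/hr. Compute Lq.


ρ = 30.85/52.97 = 0.5824
M/D/1: Lq = ρ²/(2(1−ρ)) = 0.3392/(2·0.4176) = 0.40613

Final: 0.40613


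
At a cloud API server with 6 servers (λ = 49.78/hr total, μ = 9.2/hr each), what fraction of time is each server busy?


ρ = λ/(cμ) = 49.78/(6·9.2) = 49.78/55.20 = 0.9018

Final: 0.9018


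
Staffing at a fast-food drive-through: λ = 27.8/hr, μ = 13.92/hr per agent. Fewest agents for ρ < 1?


Stability requires cμ > λ ⇔ c > λ/μ.
λ/μ = 27.8/13.92 = 1.9971
Minimum integer c = ⌊1.9971⌋ + 1 = 2
Check: 2·13.92 = 27.84 > 27.8, while 1·13.92 = 13.92 ≤ 27.8

Final: 2 servers


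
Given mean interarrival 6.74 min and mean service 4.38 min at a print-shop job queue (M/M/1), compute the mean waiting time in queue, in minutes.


λ = 60/6.74 = 8.9021 /hr
μ = 60/4.38 = 13.6986 /hr
ρ = λ/μ = 8.9021/13.6986 = 0.6499
Wq = ρ/(μ−λ) = 0.6499/(13.6986−8.9021) = 0.13548 hr
In minutes: 0.13548·60 = 8.129 min

Final: 8.129 min


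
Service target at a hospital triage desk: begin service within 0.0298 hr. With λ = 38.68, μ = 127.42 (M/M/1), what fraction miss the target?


ρ = 38.68/127.42 = 0.3036
P(Wq > t) = ρ·e^{−(μ−λ)t} = 0.3036·e^{−2.6445}
= 0.3036·0.071044 = 0.021566

Final: 0.021566


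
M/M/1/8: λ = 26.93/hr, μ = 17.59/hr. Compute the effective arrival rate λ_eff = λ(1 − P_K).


ρ = 1.5310; P_K = (1−ρ)ρ^8/(1−ρ^9) = 0.354497
λ_eff = λ(1 − P_K) = 26.93·(1 − 0.354497) = 26.93·0.645503 = 17.3834 /hr

Final: 17.3834 /hr


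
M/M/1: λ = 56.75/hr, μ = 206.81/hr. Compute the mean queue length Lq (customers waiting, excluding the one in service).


ρ = 56.75/206.81 = 0.2744
Lq = ρ²/(1−ρ) = 0.07530/0.7256 = 0.1038

Final: 0.1038


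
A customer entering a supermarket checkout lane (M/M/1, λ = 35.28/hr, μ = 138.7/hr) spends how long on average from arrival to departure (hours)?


W = 1/(μ−λ) = 1/(138.7 − 35.28) = 1/103.42 = 0.009669 hr

Final: 0.009669 hr


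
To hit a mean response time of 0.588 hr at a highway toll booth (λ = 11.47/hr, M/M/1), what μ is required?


W = 1/(μ−λ) ⇒ μ − λ = 1/W = 1/0.588 = 1.7007
μ = λ + 1/W = 11.47 + 1.7007 = 13.1707 per hr

Final: 13.1707 /hr


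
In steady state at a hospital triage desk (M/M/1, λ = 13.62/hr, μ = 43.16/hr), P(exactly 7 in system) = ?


ρ = 13.62/43.16 = 0.3156
P_n = (1−ρ)·ρ^n = (1 − 0.3156)·0.3156^7 = 0.6844·0.0003117 = 0.0002133

Final: 0.0002133


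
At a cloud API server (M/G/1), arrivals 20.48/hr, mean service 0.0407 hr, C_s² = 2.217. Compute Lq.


ρ = λ·E[S] = 20.48·0.0407 = 0.8335
Lq = ρ²(1+C_s²)/(2(1−ρ)) = 0.6948·(1+2.217)/(2·0.1665)
= 0.6948·3.2170/0.3329 = 6.71351

Final: 6.71351


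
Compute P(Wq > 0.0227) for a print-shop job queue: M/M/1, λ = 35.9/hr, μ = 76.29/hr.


ρ = 35.9/76.29 = 0.4706
P(Wq > t) = ρ·e^{−(μ−λ)t} = 0.4706·e^{−0.9169}
= 0.4706·0.399775 = 0.188123

Final: 0.188123


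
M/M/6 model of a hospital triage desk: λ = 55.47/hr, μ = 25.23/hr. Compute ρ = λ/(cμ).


ρ = λ/(cμ) = 55.47/(6·25.23) = 55.47/151.38 = 0.3664

Final: 0.3664


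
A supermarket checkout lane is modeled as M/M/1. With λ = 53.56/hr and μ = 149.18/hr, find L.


ρ = λ/μ = 53.56/149.18 = 0.3590
L = ρ/(1−ρ) = 0.3590/(1 − 0.3590) = 0.3590/0.6410 = 0.5601

Final: 0.5601


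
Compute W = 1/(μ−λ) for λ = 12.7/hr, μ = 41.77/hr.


W = 1/(μ−λ) = 1/(41.77 − 12.7) = 1/29.07 = 0.03440 hr

Final: 0.03440 hr


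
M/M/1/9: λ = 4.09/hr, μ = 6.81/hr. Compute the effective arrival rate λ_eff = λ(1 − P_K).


ρ = 0.6006; P_K = (1−ρ)ρ^9/(1−ρ^10) = 0.004086
λ_eff = λ(1 − P_K) = 4.09·(1 − 0.004086) = 4.09·0.995914 = 4.0733 /hr

Final: 4.0733 /hr


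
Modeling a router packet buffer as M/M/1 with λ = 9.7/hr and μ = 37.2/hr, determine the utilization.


ρ = λ/μ = 9.7/37.2 = 0.2608

Final: 0.2608


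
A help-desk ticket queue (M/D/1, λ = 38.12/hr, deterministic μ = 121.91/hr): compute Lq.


ρ = 38.12/121.91 = 0.3127
M/D/1: Lq = ρ²/(2(1−ρ)) = 0.09777/(2·0.6873) = 0.07113

Final: 0.07113


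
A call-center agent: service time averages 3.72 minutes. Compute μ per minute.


μ = 1/(service time) in consistent units.
1 minute = 1 min, so μ = 1/3.72 = 0.2688 per minute

Final: 0.2688 /min


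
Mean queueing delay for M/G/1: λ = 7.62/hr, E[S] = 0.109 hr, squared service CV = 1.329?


ρ = λ·E[S] = 7.62·0.109 = 0.8306
E[S²] = E[S]²(1+C_s²) = 0.109²·(1+1.329) = 0.027671
Wq = λ·E[S²]/(2(1−ρ)) = 7.62·0.027671/(2·0.1694) = 0.62228 hr

Final: 0.62228 hr


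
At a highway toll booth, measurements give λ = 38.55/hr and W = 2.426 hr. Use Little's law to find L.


L = λW = 38.55·2.426 = 93.5223

Final: 93.5223


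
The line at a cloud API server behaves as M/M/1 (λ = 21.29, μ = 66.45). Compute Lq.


ρ = 21.29/66.45 = 0.3204
Lq = ρ²/(1−ρ) = 0.1027/0.6796 = 0.1510

Final: 0.1510


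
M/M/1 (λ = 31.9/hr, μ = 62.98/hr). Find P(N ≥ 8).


ρ = 31.9/62.98 = 0.5065
P(N ≥ n) = ρ^n = 0.5065^8 = 0.004332

Final: 0.004332


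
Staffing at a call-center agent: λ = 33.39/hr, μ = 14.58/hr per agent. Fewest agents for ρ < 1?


Stability requires cμ > λ ⇔ c > λ/μ.
λ/μ = 33.39/14.58 = 2.2901
Minimum integer c = ⌊2.2901⌋ + 1 = 3
Check: 3·14.58 = 43.74 > 33.39, while 2·14.58 = 29.16 ≤ 33.39

Final: 3 servers


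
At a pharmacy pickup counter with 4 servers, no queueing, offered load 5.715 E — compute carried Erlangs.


B(4,5.715) = 0.450776 (Erlang-B)
Carried load = a(1 − B) = 5.715·(1 − 0.450776) = 5.715·0.549224 = 3.1388 E

Final: 3.1388 Erlangs


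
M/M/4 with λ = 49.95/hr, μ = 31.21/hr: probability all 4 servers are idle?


a = λ/μ = 49.95/31.21 = 1.6004; ρ = a/c = 0.4001
Σ_{k=0}^{3} a^k/k! (terms k=0..3) = 1.00000 + 1.60045 + 1.28072 + 0.68324 = 4.56441
Tail: a^4/(4!(1−ρ)) = 6.56095/(24·0.5999) = 0.45571
P₀ = 1/(4.56441 + 0.45571) = 1/5.02011 = 0.199199

Final: 0.199199


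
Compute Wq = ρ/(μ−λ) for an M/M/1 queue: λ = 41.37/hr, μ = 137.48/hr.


ρ = 41.37/137.48 = 0.3009
Wq = ρ/(μ−λ) = 0.3009/(137.48 − 41.37) = 0.3009/96.11 = 0.003131 hr

Final: 0.003131 hr


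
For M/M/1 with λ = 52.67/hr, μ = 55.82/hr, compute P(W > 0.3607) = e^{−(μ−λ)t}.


W ~ Exponential(μ−λ) for M/M/1.
μ − λ = 55.82 − 52.67 = 3.1500
P(W > t) = e^{−(μ−λ)t} = e^{−1.1362} = 0.321035

Final: 0.321035


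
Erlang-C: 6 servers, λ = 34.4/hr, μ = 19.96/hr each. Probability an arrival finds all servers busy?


a = λ/μ = 1.7234; ρ = a/6 = 0.2872
P₀ = 0.178344 (from M/M/c formula)
C(c,a) = [a^c/(c!(1−ρ))]·P₀ = [26.20520/(720·0.7128)]·0.178344
= 0.05106·0.178344 = 0.009107

Final: 0.009107


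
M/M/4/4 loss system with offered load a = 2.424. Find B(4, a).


B(c,a) = (a^c/c!) / Σ_{k=0}^{c} a^k/k!
a^4/4! = 1.438531
Σ terms (k=0..4): 1.00000 + 2.42400 + 2.93789 + 2.37381 + 1.43853 = 10.174232
B = 1.438531/10.174232 = 0.141390

Final: 0.141390


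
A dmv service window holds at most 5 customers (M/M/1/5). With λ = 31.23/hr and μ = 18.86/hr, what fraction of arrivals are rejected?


ρ = λ/μ = 31.23/18.86 = 1.6559
P_K = (1−ρ)ρ^K/(1−ρ^(K+1)) = (-0.6559·12.449488)/(1 − 20.614926)
= -8.165438/-19.614926 = 0.416287

Final: 0.416287


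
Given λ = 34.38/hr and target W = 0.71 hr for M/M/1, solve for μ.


W = 1/(μ−λ) ⇒ μ − λ = 1/W = 1/0.71 = 1.4085
μ = λ + 1/W = 34.38 + 1.4085 = 35.7885 per hr

Final: 35.7885 /hr


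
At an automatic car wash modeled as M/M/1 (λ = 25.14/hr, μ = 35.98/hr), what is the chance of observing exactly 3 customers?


ρ = 25.14/35.98 = 0.6987
P_n = (1−ρ)·ρ^n = (1 − 0.6987)·0.6987^3 = 0.3013·0.341124 = 0.102773

Final: 0.102773


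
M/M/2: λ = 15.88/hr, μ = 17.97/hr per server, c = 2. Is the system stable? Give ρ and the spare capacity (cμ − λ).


Total capacity cμ = 2·17.97 = 35.94/hr
ρ = λ/(cμ) = 15.88/35.94 = 0.4418
Stable ⇔ ρ < 1: YES
Spare capacity = cμ − λ = 35.94 − 15.88 = 20.06/hr

Final: ρ = 0.4418; stable; margin = 20.06/hr


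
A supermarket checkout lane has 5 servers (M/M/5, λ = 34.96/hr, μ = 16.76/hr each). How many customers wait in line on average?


a = λ/μ = 2.0859; ρ = a/5 = 0.4172
P₀ = 0.123038
Lq = P₀·a^c·ρ / (c!·(1−ρ)²) = 0.123038·39.48999·0.4172/(120·0.33967)
= 0.04973

Final: 0.04973


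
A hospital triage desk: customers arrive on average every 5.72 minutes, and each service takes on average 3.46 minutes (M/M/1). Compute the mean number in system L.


λ = 60/5.72 = 10.4895 /hr
μ = 60/3.46 = 17.3410 /hr
ρ = λ/μ = 10.4895/17.3410 = 0.6049
L = ρ/(1−ρ) = 0.6049/0.3951 = 1.5310

Final: 1.5310


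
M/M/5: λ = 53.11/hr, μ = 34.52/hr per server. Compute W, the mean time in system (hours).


a = 1.5385; ρ = 0.3077; P₀ = 0.214305
Lq = P₀·a^c·ρ/(c!(1−ρ)²) = 0.009884
Wq = Lq/λ = 0.009884/53.11 = 0.0001861 hr
W = Wq + 1/μ = 0.0001861 + 0.02897 = 0.02915 hr

Final: 0.02915 hr


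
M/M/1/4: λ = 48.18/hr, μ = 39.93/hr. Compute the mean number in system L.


ρ = 48.18/39.93 = 1.2066
L = ρ[1 − (K+1)ρ^K + Kρ^(K+1)] / [(1−ρ)(1−ρ^(K+1))]
Numerator: 1.2066·(1 − 5·2.119678 + 4·2.557628) = 0.762726
Denominator: (-0.2066)·(-1.557628) = 0.321824
L = 0.762726/0.321824 = 2.3700

Final: 2.3700


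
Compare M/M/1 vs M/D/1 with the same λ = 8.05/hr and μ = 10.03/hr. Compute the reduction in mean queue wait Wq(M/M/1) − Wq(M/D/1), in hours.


ρ = 8.05/10.03 = 0.8026
Wq(M/M/1) = ρ/(μ−λ) = 0.8026/1.98 = 0.40535 hr
Wq(M/D/1) = ρ/(2(μ−λ)) = 0.20267 hr
Savings = 0.40535 − 0.20267 = 0.20267 hr

Final: 0.20267 hr


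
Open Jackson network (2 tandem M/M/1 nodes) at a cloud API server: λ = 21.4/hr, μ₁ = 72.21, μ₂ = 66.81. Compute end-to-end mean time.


Each node sees arrival rate λ = 21.4/hr (tandem ⇒ throughput preserved).
W₁ = 1/(μ₁−λ) = 1/(72.21−21.4) = 0.01968 hr
W₂ = 1/(μ₂−λ) = 1/(66.81−21.4) = 0.02202 hr
W_total = W₁ + W₂ = 0.01968 + 0.02202 = 0.04170 hr

Final: 0.04170 hr


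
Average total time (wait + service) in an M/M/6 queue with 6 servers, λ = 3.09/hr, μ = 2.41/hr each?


a = 1.2822; ρ = 0.2137; P₀ = 0.277412
Lq = P₀·a^c·ρ/(c!(1−ρ)²) = 0.0005916
Wq = Lq/λ = 0.0005916/3.09 = 0.0001915 hr
W = Wq + 1/μ = 0.0001915 + 0.41494 = 0.41513 hr

Final: 0.41513 hr


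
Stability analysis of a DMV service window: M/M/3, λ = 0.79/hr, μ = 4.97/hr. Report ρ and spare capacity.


Total capacity cμ = 3·4.97 = 14.91/hr
ρ = λ/(cμ) = 0.79/14.91 = 0.05298
Stable ⇔ ρ < 1: YES
Spare capacity = cμ − λ = 14.91 − 0.79 = 14.12/hr

Final: ρ = 0.05298; stable; margin = 14.12/hr


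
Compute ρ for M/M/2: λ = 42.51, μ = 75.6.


ρ = λ/(cμ) = 42.51/(2·75.6) = 42.51/151.20 = 0.2812

Final: 0.2812


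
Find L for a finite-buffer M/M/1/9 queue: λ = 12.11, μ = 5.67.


ρ = 12.11/5.67 = 2.1358
L = ρ[1 − (K+1)ρ^K + Kρ^(K+1)] / [(1−ρ)(1−ρ^(K+1))]
Numerator: 2.1358·(1 − 10·924.804125 + 9·1975.198934) = 18217.859303
Denominator: (-1.1358)·(-1974.198934) = 2242.300024
L = 18217.859303/2242.300024 = 8.1246

Final: 8.1246


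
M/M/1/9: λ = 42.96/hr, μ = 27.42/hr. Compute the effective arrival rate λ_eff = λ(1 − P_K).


ρ = 1.5667; P_K = (1−ρ)ρ^9/(1−ρ^10) = 0.365837
λ_eff = λ(1 − P_K) = 42.96·(1 − 0.365837) = 42.96·0.634163 = 27.2436 /hr

Final: 27.2436 /hr


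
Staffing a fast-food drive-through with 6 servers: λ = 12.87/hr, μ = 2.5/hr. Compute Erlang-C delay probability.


a = λ/μ = 5.1480; ρ = a/6 = 0.8580
P₀ = 0.003526 (from M/M/c formula)
C(c,a) = [a^c/(c!(1−ρ))]·P₀ = [18613.63654/(720·0.1420)]·0.003526
= 182.05826·0.003526 = 0.641974

Final: 0.641974


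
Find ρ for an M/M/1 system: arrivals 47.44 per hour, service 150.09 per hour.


ρ = λ/μ = 47.44/150.09 = 0.3161

Final: 0.3161


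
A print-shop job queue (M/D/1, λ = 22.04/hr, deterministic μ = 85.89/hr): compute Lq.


ρ = 22.04/85.89 = 0.2566
M/D/1: Lq = ρ²/(2(1−ρ)) = 0.06585/(2·0.7434) = 0.04429

Final: 0.04429


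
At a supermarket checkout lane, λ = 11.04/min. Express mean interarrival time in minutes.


Mean interarrival time = 1/λ = 1/11.04 minute = 0.09058 minute
In minutes: 0.09058 × 1 = 0.09058 min

Final: 0.09058 min


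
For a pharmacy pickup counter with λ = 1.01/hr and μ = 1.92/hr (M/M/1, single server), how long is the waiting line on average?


ρ = 1.01/1.92 = 0.5260
Lq = ρ²/(1−ρ) = 0.2767/0.4740 = 0.5838

Final: 0.5838


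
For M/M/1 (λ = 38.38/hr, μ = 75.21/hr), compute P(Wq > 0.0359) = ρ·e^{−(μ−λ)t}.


ρ = 38.38/75.21 = 0.5103
P(Wq > t) = ρ·e^{−(μ−λ)t} = 0.5103·e^{−1.3222}
= 0.5103·0.266549 = 0.136021

Final: 0.136021


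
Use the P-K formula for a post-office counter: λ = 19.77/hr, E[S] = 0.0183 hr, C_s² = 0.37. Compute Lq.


ρ = λ·E[S] = 19.77·0.0183 = 0.3618
Lq = ρ²(1+C_s²)/(2(1−ρ)) = 0.1309·(1+0.37)/(2·0.6382)
= 0.1309·1.3700/1.2764 = 0.14049

Final: 0.14049


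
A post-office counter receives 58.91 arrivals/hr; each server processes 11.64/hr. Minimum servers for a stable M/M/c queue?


Stability requires cμ > λ ⇔ c > λ/μ.
λ/μ = 58.91/11.64 = 5.0610
Minimum integer c = ⌊5.0610⌋ + 1 = 6
Check: 6·11.64 = 69.84 > 58.91, while 5·11.64 = 58.20 ≤ 58.91

Final: 6 servers


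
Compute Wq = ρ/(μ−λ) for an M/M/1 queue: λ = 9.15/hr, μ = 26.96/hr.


ρ = 9.15/26.96 = 0.3394
Wq = ρ/(μ−λ) = 0.3394/(26.96 − 9.15) = 0.3394/17.81 = 0.01906 hr

Final: 0.01906 hr


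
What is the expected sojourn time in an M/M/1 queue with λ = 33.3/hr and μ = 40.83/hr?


W = 1/(μ−λ) = 1/(40.83 − 33.3) = 1/7.53 = 0.1328 hr

Final: 0.1328 hr


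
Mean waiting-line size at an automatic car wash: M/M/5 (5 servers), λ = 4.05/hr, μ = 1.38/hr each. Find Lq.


a = λ/μ = 2.9348; ρ = a/5 = 0.5870
P₀ = 0.050157
Lq = P₀·a^c·ρ / (c!·(1−ρ)²) = 0.050157·217.71065·0.5870/(120·0.17060)
= 0.31307

Final: 0.31307


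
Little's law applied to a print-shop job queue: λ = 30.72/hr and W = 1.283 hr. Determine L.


L = λW = 30.72·1.283 = 39.4138

Final: 39.4138


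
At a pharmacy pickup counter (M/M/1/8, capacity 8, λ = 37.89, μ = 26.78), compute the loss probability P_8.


ρ = λ/μ = 37.89/26.78 = 1.4149
P_K = (1−ρ)ρ^K/(1−ρ^(K+1)) = (-0.4149·16.058769)/(1 − 22.720940)
= -6.662171/-21.720940 = 0.306716

Final: 0.306716


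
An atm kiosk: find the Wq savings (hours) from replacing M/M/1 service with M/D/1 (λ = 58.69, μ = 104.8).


ρ = 58.69/104.8 = 0.5600
Wq(M/M/1) = ρ/(μ−λ) = 0.5600/46.11 = 0.01215 hr
Wq(M/D/1) = ρ/(2(μ−λ)) = 0.006073 hr
Savings = 0.01215 − 0.006073 = 0.006073 hr

Final: 0.006073 hr


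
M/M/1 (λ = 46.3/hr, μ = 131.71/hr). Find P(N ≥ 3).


ρ = 46.3/131.71 = 0.3515
P(N ≥ n) = ρ^n = 0.3515^3 = 0.043440

Final: 0.043440


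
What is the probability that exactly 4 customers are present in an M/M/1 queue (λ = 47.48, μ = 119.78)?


ρ = 47.48/119.78 = 0.3964
P_n = (1−ρ)·ρ^n = (1 − 0.3964)·0.3964^4 = 0.6036·0.024689 = 0.014903

Final: 0.014903


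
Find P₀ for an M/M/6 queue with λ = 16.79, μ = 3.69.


a = λ/μ = 16.79/3.69 = 4.5501; ρ = a/c = 0.7584
Σ_{k=0}^{5} a^k/k! (terms k=0..5) = 1.00000 + 4.55014 + 10.35187 + 15.70080 + 17.86019 + 16.25326 = 65.71625
Tail: a^6/(6!(1−ρ)) = 8874.54263/(720·0.2416) = 51.00789
P₀ = 1/(65.71625 + 51.00789) = 1/116.72413 = 0.008567

Final: 0.008567


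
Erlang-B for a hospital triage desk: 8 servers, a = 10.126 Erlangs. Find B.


B(c,a) = (a^c/c!) / Σ_{k=0}^{c} a^k/k!
a^8/8! = 2741.465980
Σ terms (k=0..8): 1.00000 + 10.12600 + 51.26794 + 173.04638 + 438.06691 + 887.17311 + 1497.25248 + 2165.88266 + 2741.46598 = 7965.281463
B = 2741.465980/7965.281463 = 0.344177

Final: 0.344177


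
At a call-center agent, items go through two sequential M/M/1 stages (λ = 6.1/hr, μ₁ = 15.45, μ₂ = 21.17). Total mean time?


Each node sees arrival rate λ = 6.1/hr (tandem ⇒ throughput preserved).
W₁ = 1/(μ₁−λ) = 1/(15.45−6.1) = 0.10695 hr
W₂ = 1/(μ₂−λ) = 1/(21.17−6.1) = 0.06636 hr
W_total = W₁ + W₂ = 0.10695 + 0.06636 = 0.17331 hr

Final: 0.17331 hr


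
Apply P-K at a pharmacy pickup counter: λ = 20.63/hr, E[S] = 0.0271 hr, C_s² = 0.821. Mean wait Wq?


ρ = λ·E[S] = 20.63·0.0271 = 0.5591
E[S²] = E[S]²(1+C_s²) = 0.0271²·(1+0.821) = 0.001337
Wq = λ·E[S²]/(2(1−ρ)) = 20.63·0.001337/(2·0.4409) = 0.03129 hr

Final: 0.03129 hr


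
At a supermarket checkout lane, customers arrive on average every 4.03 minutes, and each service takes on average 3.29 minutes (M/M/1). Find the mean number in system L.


λ = 60/4.03 = 14.8883 /hr
μ = 60/3.29 = 18.2371 /hr
ρ = λ/μ = 14.8883/18.2371 = 0.8164
L = ρ/(1−ρ) = 0.8164/0.1836 = 4.4459

Final: 4.4459


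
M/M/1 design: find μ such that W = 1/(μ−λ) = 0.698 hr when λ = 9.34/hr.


W = 1/(μ−λ) ⇒ μ − λ = 1/W = 1/0.698 = 1.4327
μ = λ + 1/W = 9.34 + 1.4327 = 10.7727 per hr

Final: 10.7727 /hr


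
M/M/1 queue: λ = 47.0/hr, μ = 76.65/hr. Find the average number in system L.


ρ = λ/μ = 47.0/76.65 = 0.6132
L = ρ/(1−ρ) = 0.6132/(1 − 0.6132) = 0.6132/0.3868 = 1.5852

Final: 1.5852


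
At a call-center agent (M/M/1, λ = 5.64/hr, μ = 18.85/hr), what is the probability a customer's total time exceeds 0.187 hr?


W ~ Exponential(μ−λ) for M/M/1.
μ − λ = 18.85 − 5.64 = 13.2100
P(W > t) = e^{−(μ−λ)t} = e^{−2.4703} = 0.084562

Final: 0.084562


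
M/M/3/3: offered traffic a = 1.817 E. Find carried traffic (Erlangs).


B(3,1.817) = 0.182861 (Erlang-B)
Carried load = a(1 − B) = 1.817·(1 − 0.182861) = 1.817·0.817139 = 1.4847 E

Final: 1.4847 Erlangs


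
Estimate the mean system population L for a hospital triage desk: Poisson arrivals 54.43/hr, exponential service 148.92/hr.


ρ = λ/μ = 54.43/148.92 = 0.3655
L = ρ/(1−ρ) = 0.3655/(1 − 0.3655) = 0.3655/0.6345 = 0.5760

Final: 0.5760
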